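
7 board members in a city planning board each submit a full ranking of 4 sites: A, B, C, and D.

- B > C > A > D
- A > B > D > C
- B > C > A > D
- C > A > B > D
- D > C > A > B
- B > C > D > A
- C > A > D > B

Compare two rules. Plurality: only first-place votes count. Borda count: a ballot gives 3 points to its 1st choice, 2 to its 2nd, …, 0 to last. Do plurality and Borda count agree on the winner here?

No

Plurality first-place counts: A 1, B 3, C 2, D 1 → B.
Borda totals: A 10, B 12, C 14, D 6 → C.
The two rules disagree: plurality picks B, Borda picks C.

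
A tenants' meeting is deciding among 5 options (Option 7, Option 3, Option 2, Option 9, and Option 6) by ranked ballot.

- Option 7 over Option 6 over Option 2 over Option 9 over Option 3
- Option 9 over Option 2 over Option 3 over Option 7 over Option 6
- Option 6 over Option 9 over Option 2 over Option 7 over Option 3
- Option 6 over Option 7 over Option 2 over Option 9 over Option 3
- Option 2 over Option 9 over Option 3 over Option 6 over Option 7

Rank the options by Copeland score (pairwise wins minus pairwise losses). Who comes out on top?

Option 6

Pairwise results:
  Option 7 vs Option 3: Option 7 wins 3–2.
  Option 7 vs Option 2: Option 2 wins 3–2.
  Option 7 vs Option 9: Option 9 wins 3–2.
  Option 7 vs Option 6: Option 6 wins 3–2.
  Option 3 vs Option 2: Option 2 wins 5–0.
  Option 3 vs Option 9: Option 9 wins 5–0.
  Option 3 vs Option 6: Option 6 wins 3–2.
  Option 2 vs Option 9: Option 2 wins 3–2.
  Option 2 vs Option 6: Option 6 wins 3–2.
  Option 9 vs Option 6: Option 6 wins 3–2.
Copeland scores (wins − losses):
  Option 7: 1 − 3 = -2
  Option 3: 0 − 4 = -4
  Option 2: 3 − 1 = 2
  Option 9: 2 − 2 = 0
  Option 6: 4 − 0 = 4
Option 6 has the best Copeland score.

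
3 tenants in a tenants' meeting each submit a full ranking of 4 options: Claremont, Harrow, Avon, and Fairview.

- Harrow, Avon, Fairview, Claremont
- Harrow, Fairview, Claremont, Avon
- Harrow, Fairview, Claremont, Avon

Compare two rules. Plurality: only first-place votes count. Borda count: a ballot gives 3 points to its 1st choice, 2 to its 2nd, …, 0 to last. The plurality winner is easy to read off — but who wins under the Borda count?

Harrow

Plurality first-place counts: Claremont 0, Harrow 3, Avon 0, Fairview 0 → Harrow.
Borda totals: Claremont 2, Harrow 9, Avon 2, Fairview 5 → Harrow.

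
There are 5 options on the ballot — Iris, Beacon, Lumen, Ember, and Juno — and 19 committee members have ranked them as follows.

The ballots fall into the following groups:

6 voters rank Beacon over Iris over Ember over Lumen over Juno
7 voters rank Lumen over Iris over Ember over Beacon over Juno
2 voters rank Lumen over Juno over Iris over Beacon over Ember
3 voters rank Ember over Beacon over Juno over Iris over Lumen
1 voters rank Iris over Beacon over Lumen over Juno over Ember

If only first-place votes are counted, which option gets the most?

Lumen

First-place vote totals:
  Iris: 1
  Beacon: 6
  Lumen: 9
  Ember: 3
  Juno: 0
Lumen has the most first-place votes.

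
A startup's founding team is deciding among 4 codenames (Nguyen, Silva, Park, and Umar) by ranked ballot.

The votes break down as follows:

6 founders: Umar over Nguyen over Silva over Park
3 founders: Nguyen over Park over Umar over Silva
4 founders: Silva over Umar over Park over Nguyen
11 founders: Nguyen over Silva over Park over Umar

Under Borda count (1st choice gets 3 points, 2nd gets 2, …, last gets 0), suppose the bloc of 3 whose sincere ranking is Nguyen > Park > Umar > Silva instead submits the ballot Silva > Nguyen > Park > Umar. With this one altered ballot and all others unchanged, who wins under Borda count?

Borda totals with the altered ballot: Nguyen 51, Silva 49, Park 18, Umar 26.
The winner is unchanged: still Nguyen.

Nguyen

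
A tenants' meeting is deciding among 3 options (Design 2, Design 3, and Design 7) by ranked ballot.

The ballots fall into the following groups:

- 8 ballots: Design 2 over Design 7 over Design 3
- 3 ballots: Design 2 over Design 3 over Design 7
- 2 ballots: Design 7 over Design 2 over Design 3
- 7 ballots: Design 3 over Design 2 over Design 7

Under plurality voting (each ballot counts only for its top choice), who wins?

Design 2

First-place vote totals:
  Design 2: 11
  Design 3: 7
  Design 7: 2
Design 2 has the most first-place votes.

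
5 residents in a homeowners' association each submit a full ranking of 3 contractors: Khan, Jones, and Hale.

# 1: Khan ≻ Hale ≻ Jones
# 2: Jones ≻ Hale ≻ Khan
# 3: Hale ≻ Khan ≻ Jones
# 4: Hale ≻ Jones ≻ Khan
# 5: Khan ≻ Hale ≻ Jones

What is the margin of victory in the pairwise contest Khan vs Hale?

Ballots ranking Khan above Hale: 2.
Ballots ranking Hale above Khan: 3.
Hale wins 3–2, a margin of 1.

1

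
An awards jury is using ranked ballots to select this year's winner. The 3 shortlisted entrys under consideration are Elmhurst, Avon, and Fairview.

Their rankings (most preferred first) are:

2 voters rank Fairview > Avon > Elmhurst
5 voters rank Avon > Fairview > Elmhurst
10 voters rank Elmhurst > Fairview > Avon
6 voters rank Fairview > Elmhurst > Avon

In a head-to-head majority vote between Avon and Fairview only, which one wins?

Ballots ranking Avon above Fairview: 5.
Ballots ranking Fairview above Avon: 2+10+6 = 18.
Fairview wins the head-to-head, 18–5.

Fairview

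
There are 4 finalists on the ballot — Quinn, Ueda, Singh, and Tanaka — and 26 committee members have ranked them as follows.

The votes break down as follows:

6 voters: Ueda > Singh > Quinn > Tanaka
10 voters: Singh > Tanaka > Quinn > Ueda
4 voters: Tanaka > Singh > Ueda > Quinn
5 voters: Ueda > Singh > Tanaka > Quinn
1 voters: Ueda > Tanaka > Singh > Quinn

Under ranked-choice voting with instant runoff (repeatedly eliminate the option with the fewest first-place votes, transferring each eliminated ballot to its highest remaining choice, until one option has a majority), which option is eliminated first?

Round 1: Ueda 12, Singh 10, Tanaka 4, Quinn 0. Quinn has the fewest and is eliminated.
Round 2: Ueda 12, Singh 10, Tanaka 4. Tanaka has the fewest and is eliminated.
Round 3: Singh 14, Ueda 12. Singh has a majority.

Quinn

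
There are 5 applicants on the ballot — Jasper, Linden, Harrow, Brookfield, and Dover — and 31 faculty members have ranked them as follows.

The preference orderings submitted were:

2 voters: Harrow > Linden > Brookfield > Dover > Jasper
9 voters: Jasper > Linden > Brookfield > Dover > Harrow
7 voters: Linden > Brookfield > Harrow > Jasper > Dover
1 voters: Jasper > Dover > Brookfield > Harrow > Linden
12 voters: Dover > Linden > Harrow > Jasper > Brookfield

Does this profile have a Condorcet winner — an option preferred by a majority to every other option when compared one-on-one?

Yes

Head-to-head results (31 voters total):
Jasper vs Linden: Linden wins 21–10.
Jasper vs Harrow: Harrow wins 21–10.
Jasper vs Brookfield: Jasper wins 22–9.
Jasper vs Dover: Jasper wins 17–14.
Linden vs Harrow: Linden wins 28–3.
Linden vs Brookfield: Linden wins 30–1.
Linden vs Dover: Linden wins 18–13.
Harrow vs Brookfield: Brookfield wins 17–14.
Harrow vs Dover: Dover wins 22–9.
Brookfield vs Dover: Brookfield wins 18–13.
Linden beats each rival — Jasper (21–10), Harrow (28–3), Brookfield (30–1), Dover (18–13) — so Linden is the Condorcet winner.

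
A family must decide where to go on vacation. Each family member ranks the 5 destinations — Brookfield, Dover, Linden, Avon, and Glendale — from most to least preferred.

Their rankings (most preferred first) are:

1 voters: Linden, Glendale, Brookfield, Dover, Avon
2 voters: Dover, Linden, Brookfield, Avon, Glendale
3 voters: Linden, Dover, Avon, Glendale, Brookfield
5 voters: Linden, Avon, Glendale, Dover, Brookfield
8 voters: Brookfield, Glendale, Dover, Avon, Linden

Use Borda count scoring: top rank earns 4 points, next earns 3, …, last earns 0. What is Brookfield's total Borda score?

Borda scores:
  Brookfield: 2 + 2·2 + 3·0 + 5·0 + 8·4 = 38
  Dover: 1 + 2·4 + 3·3 + 5·1 + 8·2 = 39
  Linden: 4 + 2·3 + 3·4 + 5·4 + 8·0 = 42
  Avon: 0 + 2·1 + 3·2 + 5·3 + 8·1 = 31
  Glendale: 3 + 2·0 + 3·1 + 5·2 + 8·3 = 40

38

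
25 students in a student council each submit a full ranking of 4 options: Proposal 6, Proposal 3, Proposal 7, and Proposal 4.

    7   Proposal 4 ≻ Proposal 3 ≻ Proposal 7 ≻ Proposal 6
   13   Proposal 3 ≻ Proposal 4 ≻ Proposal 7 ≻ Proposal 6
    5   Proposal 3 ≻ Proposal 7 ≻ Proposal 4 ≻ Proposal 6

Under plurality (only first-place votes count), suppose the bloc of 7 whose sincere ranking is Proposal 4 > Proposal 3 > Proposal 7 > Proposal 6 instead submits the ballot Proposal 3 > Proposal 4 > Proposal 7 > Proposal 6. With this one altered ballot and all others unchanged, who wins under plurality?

Proposal 3

First-place totals with the altered ballot: Proposal 6 0, Proposal 3 25, Proposal 7 0, Proposal 4 0.
The winner is unchanged: still Proposal 3.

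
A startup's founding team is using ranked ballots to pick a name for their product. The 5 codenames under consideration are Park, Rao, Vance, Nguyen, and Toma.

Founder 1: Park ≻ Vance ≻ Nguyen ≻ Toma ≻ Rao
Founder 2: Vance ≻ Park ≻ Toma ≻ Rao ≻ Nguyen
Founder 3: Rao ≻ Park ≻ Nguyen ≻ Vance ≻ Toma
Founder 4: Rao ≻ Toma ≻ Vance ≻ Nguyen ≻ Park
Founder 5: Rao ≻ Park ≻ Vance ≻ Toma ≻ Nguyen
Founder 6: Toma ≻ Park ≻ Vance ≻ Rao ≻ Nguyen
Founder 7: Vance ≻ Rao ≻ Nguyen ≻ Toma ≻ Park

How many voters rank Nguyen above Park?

2

Ballots ranking Nguyen above Park: 2.
Ballots ranking Park above Nguyen: 5.
So 2 of 7 voters prefer Nguyen to Park.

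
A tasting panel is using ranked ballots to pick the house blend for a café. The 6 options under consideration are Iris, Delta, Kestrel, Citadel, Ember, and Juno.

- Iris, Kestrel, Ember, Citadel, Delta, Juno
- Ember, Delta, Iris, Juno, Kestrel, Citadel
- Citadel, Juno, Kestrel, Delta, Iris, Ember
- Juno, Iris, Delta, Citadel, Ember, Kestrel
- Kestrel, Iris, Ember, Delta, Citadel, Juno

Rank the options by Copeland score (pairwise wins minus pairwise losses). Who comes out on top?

Pairwise results:
  Iris vs Delta: Iris wins 3–2.
  Iris vs Kestrel: Iris wins 3–2.
  Iris vs Citadel: Iris wins 4–1.
  Iris vs Ember: Iris wins 4–1.
  Iris vs Juno: Iris wins 3–2.
  Delta vs Kestrel: Kestrel wins 3–2.
  Delta vs Citadel: Delta wins 3–2.
  Delta vs Ember: Ember wins 3–2.
  Delta vs Juno: Delta wins 3–2.
  Kestrel vs Citadel: Kestrel wins 3–2.
  Kestrel vs Ember: Kestrel wins 3–2.
  Kestrel vs Juno: Juno wins 3–2.
  Citadel vs Ember: Ember wins 3–2.
  Citadel vs Juno: Citadel wins 3–2.
  Ember vs Juno: Ember wins 3–2.
Copeland scores (wins − losses):
  Iris: 5 − 0 = 5
  Delta: 2 − 3 = -1
  Kestrel: 3 − 2 = 1
  Citadel: 1 − 4 = -3
  Ember: 3 − 2 = 1
  Juno: 1 − 4 = -3
Iris has the best Copeland score.

Iris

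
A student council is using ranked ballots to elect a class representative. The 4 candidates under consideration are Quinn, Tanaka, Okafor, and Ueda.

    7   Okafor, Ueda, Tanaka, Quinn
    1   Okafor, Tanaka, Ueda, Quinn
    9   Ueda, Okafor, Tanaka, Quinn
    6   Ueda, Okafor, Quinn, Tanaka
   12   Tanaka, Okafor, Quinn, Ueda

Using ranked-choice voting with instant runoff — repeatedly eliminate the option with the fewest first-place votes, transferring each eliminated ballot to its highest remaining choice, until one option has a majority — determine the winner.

Round 1: Ueda 15, Tanaka 12, Okafor 8, Quinn 0. Quinn has the fewest and is eliminated.
Round 2: Ueda 15, Tanaka 12, Okafor 8. Okafor has the fewest and is eliminated.
Round 3: Ueda 22, Tanaka 13. Ueda has a majority.

Ueda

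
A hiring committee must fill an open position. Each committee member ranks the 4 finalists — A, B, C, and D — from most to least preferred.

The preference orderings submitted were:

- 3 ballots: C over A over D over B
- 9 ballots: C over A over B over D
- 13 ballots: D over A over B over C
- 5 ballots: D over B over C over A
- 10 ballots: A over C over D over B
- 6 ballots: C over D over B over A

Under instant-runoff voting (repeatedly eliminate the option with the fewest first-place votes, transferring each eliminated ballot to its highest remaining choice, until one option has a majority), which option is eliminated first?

B

Round 1: C 18, D 18, A 10, B 0. B has the fewest and is eliminated.
Round 2: C 18, D 18, A 10. A has the fewest and is eliminated.
Round 3: C 28, D 18. C has a majority.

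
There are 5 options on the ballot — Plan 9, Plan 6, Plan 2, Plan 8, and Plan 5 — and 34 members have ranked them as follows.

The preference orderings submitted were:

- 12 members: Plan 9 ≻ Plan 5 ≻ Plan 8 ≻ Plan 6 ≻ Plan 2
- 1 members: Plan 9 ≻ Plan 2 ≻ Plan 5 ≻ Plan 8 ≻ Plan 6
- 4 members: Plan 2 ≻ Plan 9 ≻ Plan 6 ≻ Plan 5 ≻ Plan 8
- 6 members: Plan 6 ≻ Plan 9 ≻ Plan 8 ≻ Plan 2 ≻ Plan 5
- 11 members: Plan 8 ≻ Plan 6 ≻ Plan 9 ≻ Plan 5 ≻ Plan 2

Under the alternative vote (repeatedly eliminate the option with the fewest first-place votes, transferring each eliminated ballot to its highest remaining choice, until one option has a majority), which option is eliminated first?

Round 1: Plan 9 13, Plan 8 11, Plan 6 6, Plan 2 4, Plan 5 0. Plan 5 has the fewest and is eliminated.
Round 2: Plan 9 13, Plan 8 11, Plan 6 6, Plan 2 4. Plan 2 has the fewest and is eliminated.
Round 3: Plan 9 17, Plan 8 11, Plan 6 6. Plan 6 has the fewest and is eliminated.
Round 4: Plan 9 23, Plan 8 11. Plan 9 has a majority.

Plan 5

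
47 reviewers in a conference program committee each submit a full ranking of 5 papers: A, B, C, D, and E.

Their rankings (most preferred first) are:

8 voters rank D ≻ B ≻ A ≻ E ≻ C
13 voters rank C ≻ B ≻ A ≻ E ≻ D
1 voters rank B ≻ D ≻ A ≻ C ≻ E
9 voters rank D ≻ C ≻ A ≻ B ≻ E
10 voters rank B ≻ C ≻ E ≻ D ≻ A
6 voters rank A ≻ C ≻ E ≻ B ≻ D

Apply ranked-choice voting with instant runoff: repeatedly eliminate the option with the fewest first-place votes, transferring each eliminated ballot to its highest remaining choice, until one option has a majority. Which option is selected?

C

Round 1: D 17, C 13, B 11, A 6, E 0. E has the fewest and is eliminated.
Round 2: D 17, C 13, B 11, A 6. A has the fewest and is eliminated.
Round 3: C 19, D 17, B 11. B has the fewest and is eliminated.
Round 4: C 29, D 18. C has a majority.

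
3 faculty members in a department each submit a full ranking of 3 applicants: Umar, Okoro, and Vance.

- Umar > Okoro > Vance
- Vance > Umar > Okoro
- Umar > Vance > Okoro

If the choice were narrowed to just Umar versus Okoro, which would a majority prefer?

Umar

Ballots ranking Umar above Okoro: 3.
Ballots ranking Okoro above Umar: 0.
Umar wins the head-to-head, 3–0.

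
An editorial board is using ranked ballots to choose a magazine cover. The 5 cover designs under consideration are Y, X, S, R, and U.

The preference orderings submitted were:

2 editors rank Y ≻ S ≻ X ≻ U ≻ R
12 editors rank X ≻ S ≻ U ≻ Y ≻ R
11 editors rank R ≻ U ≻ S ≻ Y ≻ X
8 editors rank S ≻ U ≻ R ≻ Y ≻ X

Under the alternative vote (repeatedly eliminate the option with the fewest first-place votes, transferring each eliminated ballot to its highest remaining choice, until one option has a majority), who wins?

R

Round 1: X 12, R 11, S 8, Y 2, U 0. U has the fewest and is eliminated.
Round 2: X 12, R 11, S 8, Y 2. Y has the fewest and is eliminated.
Round 3: X 12, R 11, S 10. S has the fewest and is eliminated.
Round 4: R 19, X 14. R has a majority.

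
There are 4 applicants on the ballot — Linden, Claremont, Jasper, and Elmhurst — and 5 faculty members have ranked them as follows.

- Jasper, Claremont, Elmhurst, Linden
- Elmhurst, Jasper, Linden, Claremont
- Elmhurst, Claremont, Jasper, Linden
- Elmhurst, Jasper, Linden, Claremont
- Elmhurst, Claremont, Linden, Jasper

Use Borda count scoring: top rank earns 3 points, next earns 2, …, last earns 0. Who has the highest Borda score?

Borda scores:
  Linden: 0 + 1 + 0 + 1 + 1 = 3
  Claremont: 2 + 0 + 2 + 0 + 2 = 6
  Jasper: 3 + 2 + 1 + 2 + 0 = 8
  Elmhurst: 1 + 3 + 3 + 3 + 3 = 13
Elmhurst has the highest total.

Elmhurst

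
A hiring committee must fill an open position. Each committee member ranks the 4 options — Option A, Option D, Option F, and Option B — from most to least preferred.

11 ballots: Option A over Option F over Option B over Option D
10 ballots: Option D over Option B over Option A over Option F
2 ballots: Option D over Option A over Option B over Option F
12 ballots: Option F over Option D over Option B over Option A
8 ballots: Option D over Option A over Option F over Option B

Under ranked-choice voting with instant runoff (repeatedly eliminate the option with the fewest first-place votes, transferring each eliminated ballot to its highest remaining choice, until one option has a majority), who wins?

Option F

Round 1: Option D 20, Option F 12, Option A 11, Option B 0. Option B has the fewest and is eliminated.
Round 2: Option D 20, Option F 12, Option A 11. Option A has the fewest and is eliminated.
Round 3: Option F 23, Option D 20. Option F has a majority.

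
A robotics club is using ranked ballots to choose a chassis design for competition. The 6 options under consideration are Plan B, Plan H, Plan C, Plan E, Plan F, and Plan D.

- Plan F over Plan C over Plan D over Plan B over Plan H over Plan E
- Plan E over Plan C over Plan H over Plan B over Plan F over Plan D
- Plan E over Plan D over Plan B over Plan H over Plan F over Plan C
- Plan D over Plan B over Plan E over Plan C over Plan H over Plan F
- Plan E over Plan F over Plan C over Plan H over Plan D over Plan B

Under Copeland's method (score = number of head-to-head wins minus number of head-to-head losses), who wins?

Pairwise results:
  Plan B vs Plan H: Plan B wins 3–2.
  Plan B vs Plan C: Plan C wins 3–2.
  Plan B vs Plan E: Plan E wins 3–2.
  Plan B vs Plan F: Plan B wins 3–2.
  Plan B vs Plan D: Plan D wins 4–1.
  Plan H vs Plan C: Plan C wins 4–1.
  Plan H vs Plan E: Plan E wins 4–1.
  Plan H vs Plan F: Plan H wins 3–2.
  Plan H vs Plan D: Plan D wins 3–2.
  Plan C vs Plan E: Plan E wins 4–1.
  Plan C vs Plan F: Plan F wins 3–2.
  Plan C vs Plan D: Plan C wins 3–2.
  Plan E vs Plan F: Plan E wins 4–1.
  Plan E vs Plan D: Plan E wins 3–2.
  Plan F vs Plan D: Plan F wins 3–2.
Copeland scores (wins − losses):
  Plan B: 2 − 3 = -1
  Plan H: 1 − 4 = -3
  Plan C: 3 − 2 = 1
  Plan E: 5 − 0 = 5
  Plan F: 2 − 3 = -1
  Plan D: 2 − 3 = -1
Plan E has the best Copeland score.

Plan E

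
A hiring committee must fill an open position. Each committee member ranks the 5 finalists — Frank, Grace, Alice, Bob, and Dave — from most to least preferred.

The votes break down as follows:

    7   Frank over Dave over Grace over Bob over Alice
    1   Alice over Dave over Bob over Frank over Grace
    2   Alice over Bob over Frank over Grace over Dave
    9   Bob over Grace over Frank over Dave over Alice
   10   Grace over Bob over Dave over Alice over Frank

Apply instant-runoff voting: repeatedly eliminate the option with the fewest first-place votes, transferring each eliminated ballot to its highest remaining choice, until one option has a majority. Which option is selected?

Grace

Round 1: Grace 10, Bob 9, Frank 7, Alice 3, Dave 0. Dave has the fewest and is eliminated.
Round 2: Grace 10, Bob 9, Frank 7, Alice 3. Alice has the fewest and is eliminated.
Round 3: Bob 12, Grace 10, Frank 7. Frank has the fewest and is eliminated.
Round 4: Grace 17, Bob 12. Grace has a majority.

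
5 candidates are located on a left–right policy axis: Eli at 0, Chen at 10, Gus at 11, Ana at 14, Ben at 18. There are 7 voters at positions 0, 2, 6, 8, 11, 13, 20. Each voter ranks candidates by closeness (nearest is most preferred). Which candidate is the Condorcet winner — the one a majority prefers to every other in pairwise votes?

Chen

With single-peaked preferences on a line, the Condorcet winner is the candidate closest to the median voter.
The median voter (position 8) is closest to Chen at 10.
Check: Chen vs Eli — voters closer to Chen: 5 of 7.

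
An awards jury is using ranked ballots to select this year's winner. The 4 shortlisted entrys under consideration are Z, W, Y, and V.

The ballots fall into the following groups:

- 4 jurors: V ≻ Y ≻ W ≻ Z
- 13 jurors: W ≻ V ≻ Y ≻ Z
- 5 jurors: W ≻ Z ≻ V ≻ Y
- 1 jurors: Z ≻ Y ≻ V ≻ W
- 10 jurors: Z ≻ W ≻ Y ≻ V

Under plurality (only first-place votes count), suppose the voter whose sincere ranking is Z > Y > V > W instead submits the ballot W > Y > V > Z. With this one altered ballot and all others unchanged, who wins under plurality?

W

First-place totals with the altered ballot: Z 10, W 19, Y 0, V 4.
The winner is unchanged: still W.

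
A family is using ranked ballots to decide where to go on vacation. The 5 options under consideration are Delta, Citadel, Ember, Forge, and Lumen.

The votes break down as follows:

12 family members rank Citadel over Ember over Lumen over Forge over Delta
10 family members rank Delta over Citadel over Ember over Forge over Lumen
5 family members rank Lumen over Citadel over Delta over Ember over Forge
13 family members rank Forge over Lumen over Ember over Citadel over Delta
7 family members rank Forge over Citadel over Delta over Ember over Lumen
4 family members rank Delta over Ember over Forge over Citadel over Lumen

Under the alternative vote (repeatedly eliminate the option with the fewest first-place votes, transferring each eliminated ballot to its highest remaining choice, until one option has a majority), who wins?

Round 1: Forge 20, Delta 14, Citadel 12, Lumen 5, Ember 0. Ember has the fewest and is eliminated.
Round 2: Forge 20, Delta 14, Citadel 12, Lumen 5. Lumen has the fewest and is eliminated.
Round 3: Forge 20, Citadel 17, Delta 14. Delta has the fewest and is eliminated.
Round 4: Citadel 27, Forge 24. Citadel has a majority.

Citadel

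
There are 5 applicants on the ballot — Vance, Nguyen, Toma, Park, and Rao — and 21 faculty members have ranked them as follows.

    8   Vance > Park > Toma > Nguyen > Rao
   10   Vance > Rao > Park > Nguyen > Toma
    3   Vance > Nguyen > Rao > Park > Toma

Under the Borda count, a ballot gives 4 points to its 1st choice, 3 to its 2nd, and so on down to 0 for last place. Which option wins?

Borda scores:
  Vance: 8·4 + 10·4 + 3·4 = 84
  Nguyen: 8·1 + 10·1 + 3·3 = 27
  Toma: 8·2 + 10·0 + 3·0 = 16
  Park: 8·3 + 10·2 + 3·1 = 47
  Rao: 8·0 + 10·3 + 3·2 = 36
Vance has the highest total.

Vance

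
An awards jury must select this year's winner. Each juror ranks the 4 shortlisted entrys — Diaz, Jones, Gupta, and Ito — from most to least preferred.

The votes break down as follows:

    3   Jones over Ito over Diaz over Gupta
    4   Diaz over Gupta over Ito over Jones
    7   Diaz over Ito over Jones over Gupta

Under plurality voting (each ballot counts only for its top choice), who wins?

Diaz

First-place vote totals:
  Diaz: 11
  Jones: 3
  Gupta: 0
  Ito: 0
Diaz has the most first-place votes.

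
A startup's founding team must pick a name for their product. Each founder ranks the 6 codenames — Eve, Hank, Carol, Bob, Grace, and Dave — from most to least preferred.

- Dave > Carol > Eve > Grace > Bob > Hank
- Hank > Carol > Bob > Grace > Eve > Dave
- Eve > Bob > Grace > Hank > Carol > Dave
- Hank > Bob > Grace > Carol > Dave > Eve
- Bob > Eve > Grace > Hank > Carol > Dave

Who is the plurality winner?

First-place vote totals:
  Eve: 1
  Hank: 2
  Carol: 0
  Bob: 1
  Grace: 0
  Dave: 1
Hank has the most first-place votes.

Hank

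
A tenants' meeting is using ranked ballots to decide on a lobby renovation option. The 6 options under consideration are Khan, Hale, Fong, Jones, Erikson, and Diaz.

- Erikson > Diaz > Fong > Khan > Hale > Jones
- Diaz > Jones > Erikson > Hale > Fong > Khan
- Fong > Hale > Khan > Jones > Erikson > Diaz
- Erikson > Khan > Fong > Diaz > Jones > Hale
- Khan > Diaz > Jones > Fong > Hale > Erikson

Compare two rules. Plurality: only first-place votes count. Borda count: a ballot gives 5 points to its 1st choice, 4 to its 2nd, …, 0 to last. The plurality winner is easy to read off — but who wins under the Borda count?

Diaz

Plurality first-place counts: Khan 1, Hale 0, Fong 1, Jones 0, Erikson 2, Diaz 1 → Erikson.
Borda totals: Khan 14, Hale 8, Fong 14, Jones 10, Erikson 14, Diaz 15 → Diaz.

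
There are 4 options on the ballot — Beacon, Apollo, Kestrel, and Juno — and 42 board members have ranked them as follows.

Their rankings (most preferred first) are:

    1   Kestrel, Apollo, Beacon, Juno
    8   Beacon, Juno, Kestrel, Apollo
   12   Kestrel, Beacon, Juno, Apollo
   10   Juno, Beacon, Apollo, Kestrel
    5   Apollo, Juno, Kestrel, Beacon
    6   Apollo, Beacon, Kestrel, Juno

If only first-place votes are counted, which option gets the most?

Kestrel

First-place vote totals:
  Beacon: 8
  Apollo: 11
  Kestrel: 13
  Juno: 10
Kestrel has the most first-place votes.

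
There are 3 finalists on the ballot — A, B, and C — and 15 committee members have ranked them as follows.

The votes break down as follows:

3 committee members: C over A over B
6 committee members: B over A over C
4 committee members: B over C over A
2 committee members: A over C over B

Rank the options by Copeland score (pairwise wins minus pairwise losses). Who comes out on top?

Pairwise results:
  A vs B: B wins 10–5.
  A vs C: A wins 8–7.
  B vs C: B wins 10–5.
Copeland scores (wins − losses):
  A: 1 − 1 = 0
  B: 2 − 0 = 2
  C: 0 − 2 = -2
B has the best Copeland score.

B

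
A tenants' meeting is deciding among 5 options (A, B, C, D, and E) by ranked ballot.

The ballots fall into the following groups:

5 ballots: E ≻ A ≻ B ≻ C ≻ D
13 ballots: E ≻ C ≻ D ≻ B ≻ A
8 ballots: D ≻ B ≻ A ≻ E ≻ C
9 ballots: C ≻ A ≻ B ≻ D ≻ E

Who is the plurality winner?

E

First-place vote totals:
  A: 0
  B: 0
  C: 9
  D: 8
  E: 18
E has the most first-place votes.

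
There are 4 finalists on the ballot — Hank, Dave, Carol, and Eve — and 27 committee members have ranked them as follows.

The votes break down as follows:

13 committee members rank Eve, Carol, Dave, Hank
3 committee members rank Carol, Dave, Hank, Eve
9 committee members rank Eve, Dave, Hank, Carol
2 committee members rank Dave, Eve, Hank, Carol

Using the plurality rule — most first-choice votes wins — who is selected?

Eve

First-place vote totals:
  Hank: 0
  Dave: 2
  Carol: 3
  Eve: 22
Eve has the most first-place votes.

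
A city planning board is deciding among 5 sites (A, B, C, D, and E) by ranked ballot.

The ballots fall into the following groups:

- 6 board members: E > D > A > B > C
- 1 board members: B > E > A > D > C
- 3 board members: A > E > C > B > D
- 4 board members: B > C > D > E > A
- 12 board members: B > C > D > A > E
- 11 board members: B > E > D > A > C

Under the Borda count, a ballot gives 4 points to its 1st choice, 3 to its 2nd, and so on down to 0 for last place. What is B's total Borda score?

Borda scores:
  A: 6·2 + 2 + 3·4 + 4·0 + 12·1 + 11·1 = 49
  B: 6·1 + 4 + 3·1 + 4·4 + 12·4 + 11·4 = 121
  C: 6·0 + 0 + 3·2 + 4·3 + 12·3 + 11·0 = 54
  D: 6·3 + 1 + 3·0 + 4·2 + 12·2 + 11·2 = 73
  E: 6·4 + 3 + 3·3 + 4·1 + 12·0 + 11·3 = 73

121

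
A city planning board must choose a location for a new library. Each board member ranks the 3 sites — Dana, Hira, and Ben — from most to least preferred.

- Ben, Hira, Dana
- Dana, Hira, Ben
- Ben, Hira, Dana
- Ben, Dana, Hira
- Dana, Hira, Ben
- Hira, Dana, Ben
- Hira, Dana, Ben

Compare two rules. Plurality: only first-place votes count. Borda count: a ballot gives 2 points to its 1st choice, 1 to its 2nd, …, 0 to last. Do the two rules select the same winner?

No

Plurality first-place counts: Dana 2, Hira 2, Ben 3 → Ben.
Borda totals: Dana 7, Hira 8, Ben 6 → Hira.
The two rules disagree: plurality picks Ben, Borda picks Hira.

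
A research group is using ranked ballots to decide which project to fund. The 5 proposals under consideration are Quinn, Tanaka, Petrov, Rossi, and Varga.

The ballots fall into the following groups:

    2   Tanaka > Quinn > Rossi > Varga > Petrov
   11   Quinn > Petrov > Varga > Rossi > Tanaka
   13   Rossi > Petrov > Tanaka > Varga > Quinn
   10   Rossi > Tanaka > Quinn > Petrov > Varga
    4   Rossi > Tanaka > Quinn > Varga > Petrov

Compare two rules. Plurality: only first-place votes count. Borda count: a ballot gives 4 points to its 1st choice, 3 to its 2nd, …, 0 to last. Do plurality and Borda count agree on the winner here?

Plurality first-place counts: Quinn 11, Tanaka 2, Petrov 0, Rossi 27, Varga 0 → Rossi.
Borda totals: Quinn 78, Tanaka 76, Petrov 82, Rossi 123, Varga 41 → Rossi.
The two rules agree on Rossi.

Yes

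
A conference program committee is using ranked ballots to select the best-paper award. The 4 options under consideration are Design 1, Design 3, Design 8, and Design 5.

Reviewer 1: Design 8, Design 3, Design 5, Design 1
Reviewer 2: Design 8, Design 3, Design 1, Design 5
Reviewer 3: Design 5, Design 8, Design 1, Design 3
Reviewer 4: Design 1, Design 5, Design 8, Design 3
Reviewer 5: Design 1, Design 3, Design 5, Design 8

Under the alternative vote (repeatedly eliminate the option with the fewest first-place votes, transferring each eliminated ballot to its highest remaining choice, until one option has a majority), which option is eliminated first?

Design 3

Round 1: Design 1 2, Design 8 2, Design 5 1, Design 3 0. Design 3 has the fewest and is eliminated.
Round 2: Design 1 2, Design 8 2, Design 5 1. Design 5 has the fewest and is eliminated.
Round 3: Design 8 3, Design 1 2. Design 8 has a majority.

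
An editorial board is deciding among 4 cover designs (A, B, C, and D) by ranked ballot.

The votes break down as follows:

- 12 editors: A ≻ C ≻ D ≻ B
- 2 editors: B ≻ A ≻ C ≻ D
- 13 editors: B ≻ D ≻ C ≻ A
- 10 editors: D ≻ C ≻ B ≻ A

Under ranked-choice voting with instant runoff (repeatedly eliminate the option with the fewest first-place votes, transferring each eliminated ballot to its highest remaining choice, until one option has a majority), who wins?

B

Round 1: B 15, A 12, D 10, C 0. C has the fewest and is eliminated.
Round 2: B 15, A 12, D 10. D has the fewest and is eliminated.
Round 3: B 25, A 12. B has a majority.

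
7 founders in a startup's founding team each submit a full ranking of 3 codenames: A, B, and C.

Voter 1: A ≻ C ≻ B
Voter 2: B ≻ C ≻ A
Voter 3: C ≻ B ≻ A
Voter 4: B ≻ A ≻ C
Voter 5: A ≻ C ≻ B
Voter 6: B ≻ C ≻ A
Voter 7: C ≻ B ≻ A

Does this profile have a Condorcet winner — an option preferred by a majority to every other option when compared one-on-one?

Yes

Head-to-head results (7 voters total):
A vs B: B wins 5–2.
A vs C: C wins 4–3.
B vs C: C wins 4–3.
C beats each rival — A (4–3), B (4–3) — so C is the Condorcet winner.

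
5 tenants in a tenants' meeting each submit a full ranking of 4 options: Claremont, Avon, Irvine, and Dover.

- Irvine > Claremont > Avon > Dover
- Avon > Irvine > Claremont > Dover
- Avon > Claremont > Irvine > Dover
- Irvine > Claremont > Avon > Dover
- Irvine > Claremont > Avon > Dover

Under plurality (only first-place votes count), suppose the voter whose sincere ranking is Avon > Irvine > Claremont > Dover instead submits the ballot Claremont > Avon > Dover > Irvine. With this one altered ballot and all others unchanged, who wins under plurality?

First-place totals with the altered ballot: Claremont 1, Avon 1, Irvine 3, Dover 0.
The winner is unchanged: still Irvine.

Irvine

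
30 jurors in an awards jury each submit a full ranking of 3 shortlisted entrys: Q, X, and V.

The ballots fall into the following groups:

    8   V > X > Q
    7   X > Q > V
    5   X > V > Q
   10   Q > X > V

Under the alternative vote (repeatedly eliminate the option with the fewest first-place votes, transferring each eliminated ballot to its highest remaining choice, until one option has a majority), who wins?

Round 1: X 12, Q 10, V 8. V has the fewest and is eliminated.
Round 2: X 20, Q 10. X has a majority.

X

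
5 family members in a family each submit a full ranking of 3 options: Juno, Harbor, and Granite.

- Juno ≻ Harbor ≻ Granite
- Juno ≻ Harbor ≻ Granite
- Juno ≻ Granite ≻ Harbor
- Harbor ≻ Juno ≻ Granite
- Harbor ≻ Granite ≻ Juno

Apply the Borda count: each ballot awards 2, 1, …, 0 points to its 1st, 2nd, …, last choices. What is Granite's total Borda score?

Borda scores:
  Juno: 2 + 2 + 2 + 1 + 0 = 7
  Harbor: 1 + 1 + 0 + 2 + 2 = 6
  Granite: 0 + 0 + 1 + 0 + 1 = 2

2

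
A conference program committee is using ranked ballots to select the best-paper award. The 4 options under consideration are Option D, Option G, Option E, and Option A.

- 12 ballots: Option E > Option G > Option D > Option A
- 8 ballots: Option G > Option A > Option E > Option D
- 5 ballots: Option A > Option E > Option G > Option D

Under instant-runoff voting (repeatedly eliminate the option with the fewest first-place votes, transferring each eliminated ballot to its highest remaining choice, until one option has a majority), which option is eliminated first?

Option D

Round 1: Option E 12, Option G 8, Option A 5, Option D 0. Option D has the fewest and is eliminated.
Round 2: Option E 12, Option G 8, Option A 5. Option A has the fewest and is eliminated.
Round 3: Option E 17, Option G 8. Option E has a majority.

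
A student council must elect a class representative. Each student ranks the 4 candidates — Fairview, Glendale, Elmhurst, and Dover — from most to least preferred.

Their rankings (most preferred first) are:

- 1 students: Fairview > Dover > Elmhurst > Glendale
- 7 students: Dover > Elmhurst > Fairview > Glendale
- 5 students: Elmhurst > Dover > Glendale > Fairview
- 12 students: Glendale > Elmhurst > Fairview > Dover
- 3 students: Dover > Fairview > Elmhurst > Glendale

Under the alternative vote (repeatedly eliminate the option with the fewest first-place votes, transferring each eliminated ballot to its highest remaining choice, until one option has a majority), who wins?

Round 1: Glendale 12, Dover 10, Elmhurst 5, Fairview 1. Fairview has the fewest and is eliminated.
Round 2: Glendale 12, Dover 11, Elmhurst 5. Elmhurst has the fewest and is eliminated.
Round 3: Dover 16, Glendale 12. Dover has a majority.

Dover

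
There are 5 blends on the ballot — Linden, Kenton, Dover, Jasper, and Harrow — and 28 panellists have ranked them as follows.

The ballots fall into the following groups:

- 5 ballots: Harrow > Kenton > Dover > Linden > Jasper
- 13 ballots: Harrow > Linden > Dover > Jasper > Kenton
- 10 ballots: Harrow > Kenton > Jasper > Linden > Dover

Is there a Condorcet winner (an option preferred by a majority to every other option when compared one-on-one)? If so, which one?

Head-to-head results (28 voters total):
Linden vs Kenton: Kenton wins 15–13.
Linden vs Dover: Linden wins 23–5.
Linden vs Jasper: Linden wins 18–10.
Linden vs Harrow: Harrow wins 28–0.
Kenton vs Dover: Kenton wins 15–13.
Kenton vs Jasper: Kenton wins 15–13.
Kenton vs Harrow: Harrow wins 28–0.
Dover vs Jasper: Dover wins 18–10.
Dover vs Harrow: Harrow wins 28–0.
Jasper vs Harrow: Harrow wins 28–0.
Harrow beats each rival — Linden (28–0), Kenton (28–0), Dover (28–0), Jasper (28–0) — so Harrow is the Condorcet winner.

Harrow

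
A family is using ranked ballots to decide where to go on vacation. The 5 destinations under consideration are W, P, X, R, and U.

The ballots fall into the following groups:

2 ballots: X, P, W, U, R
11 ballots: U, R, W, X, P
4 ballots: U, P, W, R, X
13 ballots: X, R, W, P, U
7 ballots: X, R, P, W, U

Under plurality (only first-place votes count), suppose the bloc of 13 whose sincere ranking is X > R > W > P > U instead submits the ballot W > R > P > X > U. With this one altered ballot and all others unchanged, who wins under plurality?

First-place totals with the altered ballot: W 13, P 0, X 9, R 0, U 15.
The switch changes the winner from X to U.

U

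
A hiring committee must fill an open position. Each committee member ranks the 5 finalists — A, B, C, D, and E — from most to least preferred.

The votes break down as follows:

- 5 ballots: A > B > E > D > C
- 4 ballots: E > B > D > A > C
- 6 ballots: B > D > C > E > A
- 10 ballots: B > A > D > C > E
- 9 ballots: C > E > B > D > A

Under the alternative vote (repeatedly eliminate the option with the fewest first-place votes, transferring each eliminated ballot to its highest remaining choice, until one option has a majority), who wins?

B

Round 1: B 16, C 9, A 5, E 4, D 0. D has the fewest and is eliminated.
Round 2: B 16, C 9, A 5, E 4. E has the fewest and is eliminated.
Round 3: B 20, C 9, A 5. B has a majority.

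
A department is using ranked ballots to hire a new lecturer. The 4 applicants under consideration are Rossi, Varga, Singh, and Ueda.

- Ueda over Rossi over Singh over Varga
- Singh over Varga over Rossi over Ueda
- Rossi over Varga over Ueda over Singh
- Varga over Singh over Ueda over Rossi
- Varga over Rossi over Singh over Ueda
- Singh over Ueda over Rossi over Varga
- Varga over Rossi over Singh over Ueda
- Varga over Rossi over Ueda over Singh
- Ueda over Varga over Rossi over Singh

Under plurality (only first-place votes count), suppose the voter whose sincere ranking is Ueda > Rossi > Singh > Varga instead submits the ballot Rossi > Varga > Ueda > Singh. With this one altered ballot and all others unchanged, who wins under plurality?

Varga

First-place totals with the altered ballot: Rossi 2, Varga 4, Singh 2, Ueda 1.
The winner is unchanged: still Varga.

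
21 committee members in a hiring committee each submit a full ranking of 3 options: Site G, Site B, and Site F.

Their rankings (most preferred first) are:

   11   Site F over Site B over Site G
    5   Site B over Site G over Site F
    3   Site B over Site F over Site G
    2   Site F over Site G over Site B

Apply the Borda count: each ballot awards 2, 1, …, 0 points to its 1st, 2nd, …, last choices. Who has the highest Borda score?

Borda scores:
  Site G: 11·0 + 5·1 + 3·0 + 2·1 = 7
  Site B: 11·1 + 5·2 + 3·2 + 2·0 = 27
  Site F: 11·2 + 5·0 + 3·1 + 2·2 = 29
Site F has the highest total.

Site F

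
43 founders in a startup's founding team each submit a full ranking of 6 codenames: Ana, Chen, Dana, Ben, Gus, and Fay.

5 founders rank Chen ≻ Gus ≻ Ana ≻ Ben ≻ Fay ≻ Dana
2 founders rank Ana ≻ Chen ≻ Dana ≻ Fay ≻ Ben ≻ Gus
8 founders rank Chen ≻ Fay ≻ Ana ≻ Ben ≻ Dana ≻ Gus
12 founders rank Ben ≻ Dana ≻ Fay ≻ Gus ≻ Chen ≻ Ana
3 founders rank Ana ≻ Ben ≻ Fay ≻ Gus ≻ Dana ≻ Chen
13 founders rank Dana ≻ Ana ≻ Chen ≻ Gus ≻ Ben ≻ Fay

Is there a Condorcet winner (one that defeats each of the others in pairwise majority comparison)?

Head-to-head results (43 voters total):
Ana vs Chen: Chen wins 25–18.
Ana vs Dana: Dana wins 25–18.
Ana vs Ben: Ana wins 31–12.
Ana vs Gus: Ana wins 26–17.
Ana vs Fay: Ana wins 23–20.
Chen vs Dana: Dana wins 28–15.
Chen vs Ben: Chen wins 28–15.
Chen vs Gus: Chen wins 28–15.
Chen vs Fay: Chen wins 28–15.
Dana vs Ben: Ben wins 28–15.
Dana vs Gus: Dana wins 35–8.
Dana vs Fay: Dana wins 27–16.
Ben vs Gus: Ben wins 25–18.
Ben vs Fay: Ben wins 33–10.
Gus vs Fay: Fay wins 25–18.
No candidate beats all others: Ana beats Ben beats Dana beats Ana, a majority cycle.

No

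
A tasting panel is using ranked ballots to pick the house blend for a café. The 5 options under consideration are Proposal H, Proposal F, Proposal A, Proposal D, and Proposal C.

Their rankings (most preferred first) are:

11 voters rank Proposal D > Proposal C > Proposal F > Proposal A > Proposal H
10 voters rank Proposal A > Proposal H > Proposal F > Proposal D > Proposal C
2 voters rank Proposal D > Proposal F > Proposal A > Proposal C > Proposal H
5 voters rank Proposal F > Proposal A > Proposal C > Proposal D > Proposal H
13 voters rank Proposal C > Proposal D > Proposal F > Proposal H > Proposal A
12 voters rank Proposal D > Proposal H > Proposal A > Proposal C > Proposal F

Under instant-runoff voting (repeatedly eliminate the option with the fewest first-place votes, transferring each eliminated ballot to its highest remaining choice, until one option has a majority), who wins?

Round 1: Proposal D 25, Proposal C 13, Proposal A 10, Proposal F 5, Proposal H 0. Proposal H has the fewest and is eliminated.
Round 2: Proposal D 25, Proposal C 13, Proposal A 10, Proposal F 5. Proposal F has the fewest and is eliminated.
Round 3: Proposal D 25, Proposal A 15, Proposal C 13. Proposal C has the fewest and is eliminated.
Round 4: Proposal D 38, Proposal A 15. Proposal D has a majority.

Proposal D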